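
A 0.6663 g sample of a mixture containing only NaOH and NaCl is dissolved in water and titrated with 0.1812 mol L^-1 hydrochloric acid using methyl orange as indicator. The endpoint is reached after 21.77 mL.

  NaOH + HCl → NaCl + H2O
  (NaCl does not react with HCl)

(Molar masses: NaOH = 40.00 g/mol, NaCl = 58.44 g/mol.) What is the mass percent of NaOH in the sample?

n(HCl) = 0.02177 × 0.1812 = 3.945 × 10^-3 mol
Let x = n(NaOH), y = n(NaCl).
Titrant: 1x = 3.945 × 10^-3;  mass: 40.00x + 58.44y = 0.6663
Solving, x = 3.945 × 10^-3 mol, y = 8.701 × 10^-3 mol
mass of NaOH = 3.945 × 10^-3 × 40.00 = 0.1578 g
% NaOH = 0.1578 / 0.6663 × 100 = 23.68 %

23.68 %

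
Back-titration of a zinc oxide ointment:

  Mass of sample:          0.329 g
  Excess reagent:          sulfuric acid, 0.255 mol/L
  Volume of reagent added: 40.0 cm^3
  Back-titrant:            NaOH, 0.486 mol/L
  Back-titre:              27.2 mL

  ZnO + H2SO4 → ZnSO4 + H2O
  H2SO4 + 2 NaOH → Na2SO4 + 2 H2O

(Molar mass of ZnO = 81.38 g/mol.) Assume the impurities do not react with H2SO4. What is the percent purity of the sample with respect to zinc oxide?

88.8 %

n(H2SO4) added = 0.0400 × 0.255 = 0.0102 mol
n(NaOH) used in back-titration = 0.0272 × 0.486 = 0.0132 mol
From the 1:2 ratio, n(H2SO4) left over = 1/2 × 0.0132 = 6.61 × 10^-3 mol
n(H2SO4) consumed by analyte = 0.0102 − 6.61 × 10^-3 = 3.59 × 10^-3 mol
n(ZnO) = 3.59 × 10^-3 mol (1:1 ratio)
mass of ZnO = 3.59 × 10^-3 × 81.38 = 0.292 g
% ZnO = 0.292 / 0.329 × 100 = 88.8 %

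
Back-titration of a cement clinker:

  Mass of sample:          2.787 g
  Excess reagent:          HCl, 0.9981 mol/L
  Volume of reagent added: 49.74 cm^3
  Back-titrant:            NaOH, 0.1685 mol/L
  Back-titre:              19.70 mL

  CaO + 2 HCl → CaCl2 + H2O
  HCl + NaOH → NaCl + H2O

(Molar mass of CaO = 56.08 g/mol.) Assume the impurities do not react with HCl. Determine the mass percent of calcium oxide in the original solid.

n(HCl) added = 0.04974 × 0.9981 = 0.04965 mol
n(NaOH) used in back-titration = 0.01970 × 0.1685 = 3.319 × 10^-3 mol
n(HCl) left over = 3.319 × 10^-3 mol (1:1 ratio)
n(HCl) consumed by analyte = 0.04965 − 3.319 × 10^-3 = 0.04633 mol
From the 1:2 ratio, n(CaO) = 1/2 × 0.04633 = 0.02316 mol
mass of CaO = 0.02316 × 56.08 = 1.299 g
% CaO = 1.299 / 2.787 × 100 = 46.61 %

46.61 %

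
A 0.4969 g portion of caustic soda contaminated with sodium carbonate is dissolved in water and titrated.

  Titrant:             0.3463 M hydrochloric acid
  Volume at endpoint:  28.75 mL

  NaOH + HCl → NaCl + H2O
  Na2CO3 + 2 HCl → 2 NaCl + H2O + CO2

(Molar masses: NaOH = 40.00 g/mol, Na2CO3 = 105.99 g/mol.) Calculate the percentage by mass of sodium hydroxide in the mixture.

n(HCl) = 0.02875 × 0.3463 = 9.956 × 10^-3 mol
Let x = n(NaOH), y = n(Na2CO3).
Titrant: 1x + 2y = 9.956 × 10^-3;  mass: 40.00x + 105.99y = 0.4969
Solving, x = 2.364 × 10^-3 mol, y = 3.796 × 10^-3 mol
mass of NaOH = 2.364 × 10^-3 × 40.00 = 0.09457 g
% NaOH = 0.09457 / 0.4969 × 100 = 19.03 %

19.03 %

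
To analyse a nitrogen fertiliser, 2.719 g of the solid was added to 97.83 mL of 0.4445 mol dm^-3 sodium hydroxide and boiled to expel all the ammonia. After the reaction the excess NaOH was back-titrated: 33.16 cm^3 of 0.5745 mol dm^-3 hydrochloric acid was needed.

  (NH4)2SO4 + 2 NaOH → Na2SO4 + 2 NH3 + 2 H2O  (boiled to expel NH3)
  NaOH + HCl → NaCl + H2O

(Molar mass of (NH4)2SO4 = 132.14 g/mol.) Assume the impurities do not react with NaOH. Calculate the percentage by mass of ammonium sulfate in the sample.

59.38 %

n(NaOH) added = 0.09783 × 0.4445 = 0.04349 mol
n(HCl) used in back-titration = 0.03316 × 0.5745 = 0.01905 mol
n(NaOH) left over = 0.01905 mol (1:1 ratio)
n(NaOH) consumed by analyte = 0.04349 − 0.01905 = 0.02444 mol
From the 1:2 ratio, n((NH4)2SO4) = 1/2 × 0.02444 = 0.01222 mol
mass of (NH4)2SO4 = 0.01222 × 132.14 = 1.614 g
% (NH4)2SO4 = 1.614 / 2.719 × 100 = 59.38 %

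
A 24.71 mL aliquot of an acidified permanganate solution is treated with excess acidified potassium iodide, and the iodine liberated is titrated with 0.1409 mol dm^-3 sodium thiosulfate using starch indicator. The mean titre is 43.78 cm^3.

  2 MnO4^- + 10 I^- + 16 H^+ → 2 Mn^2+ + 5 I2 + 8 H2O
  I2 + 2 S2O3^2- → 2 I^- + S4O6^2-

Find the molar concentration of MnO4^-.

0.04993 mol/L

n(S2O3^2-) = 0.04378 × 0.1409 = 6.169 × 10^-3 mol
n(I2) = n(S2O3^2-)/2 = 3.084 × 10^-3 mol
From the 2:5 ratio, n(MnO4^-) in the aliquot = 2/5 × 3.084 × 10^-3 = 1.234 × 10^-3 mol
[MnO4^-] = 1.234 × 10^-3 / 0.02471 = 0.04993 mol/L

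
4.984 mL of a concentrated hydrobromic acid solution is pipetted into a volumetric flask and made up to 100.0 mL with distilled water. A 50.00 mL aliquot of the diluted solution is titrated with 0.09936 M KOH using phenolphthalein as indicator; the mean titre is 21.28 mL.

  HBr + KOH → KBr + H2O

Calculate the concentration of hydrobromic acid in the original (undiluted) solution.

n(KOH) = 0.02128 × 0.09936 = 2.114 × 10^-3 mol
n(HBr) in the aliquot = 2.114 × 10^-3 mol (1:1 ratio)
[HBr]_dilute = 2.114 × 10^-3 / 0.05000 = 0.04229 mol/L
Dilution factor = 100.0 / 4.984 = 20.06
[HBr]_stock = 0.04229 × 20.06 = 0.8485 mol/L

0.8485 M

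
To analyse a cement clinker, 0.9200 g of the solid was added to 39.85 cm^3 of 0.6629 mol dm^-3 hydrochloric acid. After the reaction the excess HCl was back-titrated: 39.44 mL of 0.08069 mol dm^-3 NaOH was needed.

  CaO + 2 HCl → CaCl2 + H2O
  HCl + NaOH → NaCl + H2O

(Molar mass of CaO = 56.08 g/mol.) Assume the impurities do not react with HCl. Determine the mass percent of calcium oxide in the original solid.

70.81 %

n(HCl) added = 0.03985 × 0.6629 = 0.02642 mol
n(NaOH) used in back-titration = 0.03944 × 0.08069 = 3.182 × 10^-3 mol
n(HCl) left over = 3.182 × 10^-3 mol (1:1 ratio)
n(HCl) consumed by analyte = 0.02642 − 3.182 × 10^-3 = 0.02323 mol
From the 1:2 ratio, n(CaO) = 1/2 × 0.02323 = 0.01162 mol
mass of CaO = 0.01162 × 56.08 = 0.6515 g
% CaO = 0.6515 / 0.9200 × 100 = 70.81 %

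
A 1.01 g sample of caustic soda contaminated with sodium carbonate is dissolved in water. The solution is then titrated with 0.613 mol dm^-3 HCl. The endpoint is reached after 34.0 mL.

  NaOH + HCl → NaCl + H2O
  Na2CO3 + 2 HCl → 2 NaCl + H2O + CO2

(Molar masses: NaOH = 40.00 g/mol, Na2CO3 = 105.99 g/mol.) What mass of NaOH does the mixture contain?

n(HCl) = 0.0340 × 0.613 = 0.0208 mol
Let x = n(NaOH), y = n(Na2CO3).
Titrant: 1x + 2y = 0.0208;  mass: 40.00x + 105.99y = 1.01
Solving, x = 7.27 × 10^-3 mol, y = 6.78 × 10^-3 mol
mass of NaOH = 7.27 × 10^-3 × 40.00 = 0.291 g

0.291 g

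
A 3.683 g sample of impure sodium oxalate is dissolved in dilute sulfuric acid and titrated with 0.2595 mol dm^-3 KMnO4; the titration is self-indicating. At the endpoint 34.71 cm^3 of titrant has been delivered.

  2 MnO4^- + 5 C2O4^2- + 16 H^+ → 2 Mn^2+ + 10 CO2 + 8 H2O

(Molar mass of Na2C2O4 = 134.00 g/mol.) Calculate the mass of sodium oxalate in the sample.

3.017 g

n(KMnO4) = 0.03471 L × 0.2595 mol/L = 9.007 × 10^-3 mol
From the 5:2 ratio, n(Na2C2O4) = 5/2 × 9.007 × 10^-3 = 0.02252 mol
mass of Na2C2O4 = 0.02252 × 134.00 g/mol = 3.017 g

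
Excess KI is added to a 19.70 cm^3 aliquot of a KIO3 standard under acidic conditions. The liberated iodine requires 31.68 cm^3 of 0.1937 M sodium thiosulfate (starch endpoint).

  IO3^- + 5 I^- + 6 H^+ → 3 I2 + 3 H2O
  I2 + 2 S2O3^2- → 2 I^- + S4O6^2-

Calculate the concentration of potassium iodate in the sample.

n(S2O3^2-) = 0.03168 × 0.1937 = 6.136 × 10^-3 mol
n(I2) = n(S2O3^2-)/2 = 3.068 × 10^-3 mol
From the 1:3 ratio, n(IO3^-) in the aliquot = 1/3 × 3.068 × 10^-3 = 1.023 × 10^-3 mol
[IO3^-] = 1.023 × 10^-3 / 0.01970 = 0.05192 mol/L

0.05192 M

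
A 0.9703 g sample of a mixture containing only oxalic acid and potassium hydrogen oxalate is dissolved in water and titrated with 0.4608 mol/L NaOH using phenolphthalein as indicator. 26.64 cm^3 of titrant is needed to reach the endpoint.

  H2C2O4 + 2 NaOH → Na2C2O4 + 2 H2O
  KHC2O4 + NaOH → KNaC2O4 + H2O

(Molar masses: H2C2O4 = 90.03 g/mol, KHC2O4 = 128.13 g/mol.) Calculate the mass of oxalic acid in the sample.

n(NaOH) = 0.02664 × 0.4608 = 0.01228 mol
Let x = n(H2C2O4), y = n(KHC2O4).
Titrant: 2x + 1y = 0.01228;  mass: 90.03x + 128.13y = 0.9703
Solving, x = 3.625 × 10^-3 mol, y = 5.026 × 10^-3 mol
mass of H2C2O4 = 3.625 × 10^-3 × 90.03 = 0.3264 g

0.3264 g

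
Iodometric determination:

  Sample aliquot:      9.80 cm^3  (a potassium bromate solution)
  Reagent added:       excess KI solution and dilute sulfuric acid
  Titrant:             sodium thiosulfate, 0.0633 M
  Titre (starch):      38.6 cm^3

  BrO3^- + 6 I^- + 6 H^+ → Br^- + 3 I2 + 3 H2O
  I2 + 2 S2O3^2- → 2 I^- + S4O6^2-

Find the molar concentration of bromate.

n(S2O3^2-) = 0.0386 × 0.0633 = 2.44 × 10^-3 mol
n(I2) = n(S2O3^2-)/2 = 1.22 × 10^-3 mol
From the 1:3 ratio, n(BrO3^-) in the aliquot = 1/3 × 1.22 × 10^-3 = 4.07 × 10^-4 mol
[BrO3^-] = 4.07 × 10^-4 / 0.00980 = 0.0416 mol/L

0.0416 M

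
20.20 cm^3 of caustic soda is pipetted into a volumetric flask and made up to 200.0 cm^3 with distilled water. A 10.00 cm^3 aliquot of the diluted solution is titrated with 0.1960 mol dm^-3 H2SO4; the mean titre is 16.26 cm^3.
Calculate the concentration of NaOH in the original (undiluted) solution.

6.311 mol/L

2 NaOH + H2SO4 → Na2SO4 + 2 H2O
n(H2SO4) = 0.01626 × 0.1960 = 3.187 × 10^-3 mol
From the 2:1 ratio, n(NaOH) in the aliquot = 2/1 × 3.187 × 10^-3 = 6.374 × 10^-3 mol
[NaOH]_dilute = 6.374 × 10^-3 / 0.01000 = 0.6374 mol/L
Dilution factor = 200.0 / 20.20 = 9.901
[NaOH]_stock = 0.6374 × 9.901 = 6.311 mol/L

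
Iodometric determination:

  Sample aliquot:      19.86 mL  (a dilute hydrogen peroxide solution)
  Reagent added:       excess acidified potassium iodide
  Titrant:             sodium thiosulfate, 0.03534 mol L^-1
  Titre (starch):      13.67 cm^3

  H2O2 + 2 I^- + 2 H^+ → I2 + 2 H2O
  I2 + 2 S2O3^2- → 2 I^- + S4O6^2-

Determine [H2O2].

0.01216 mol/L

n(S2O3^2-) = 0.01367 × 0.03534 = 4.831 × 10^-4 mol
n(I2) = n(S2O3^2-)/2 = 2.415 × 10^-4 mol
n(H2O2) in the aliquot = 2.415 × 10^-4 mol (1:1 ratio)
[H2O2] = 2.415 × 10^-4 / 0.01986 = 0.01216 mol/L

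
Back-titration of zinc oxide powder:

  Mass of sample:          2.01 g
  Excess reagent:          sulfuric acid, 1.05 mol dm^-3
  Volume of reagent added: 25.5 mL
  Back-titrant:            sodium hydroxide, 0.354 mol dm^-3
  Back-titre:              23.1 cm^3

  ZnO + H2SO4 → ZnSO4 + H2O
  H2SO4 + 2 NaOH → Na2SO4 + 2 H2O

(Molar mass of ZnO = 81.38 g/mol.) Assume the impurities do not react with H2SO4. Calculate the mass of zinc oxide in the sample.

1.85 g

n(H2SO4) added = 0.0255 × 1.05 = 0.0268 mol
n(NaOH) used in back-titration = 0.0231 × 0.354 = 8.18 × 10^-3 mol
From the 1:2 ratio, n(H2SO4) left over = 1/2 × 8.18 × 10^-3 = 4.09 × 10^-3 mol
n(H2SO4) consumed by analyte = 0.0268 − 4.09 × 10^-3 = 0.0227 mol
n(ZnO) = 0.0227 mol (1:1 ratio)
mass of ZnO = 0.0227 × 81.38 = 1.85 g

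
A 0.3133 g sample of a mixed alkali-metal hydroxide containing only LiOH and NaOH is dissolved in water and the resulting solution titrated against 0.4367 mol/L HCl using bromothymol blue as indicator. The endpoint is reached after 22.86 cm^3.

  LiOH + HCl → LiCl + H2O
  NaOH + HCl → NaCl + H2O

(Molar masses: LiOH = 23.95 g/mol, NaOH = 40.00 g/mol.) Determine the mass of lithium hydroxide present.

0.1284 g

n(HCl) = 0.02286 × 0.4367 = 9.983 × 10^-3 mol
Let x = n(LiOH), y = n(NaOH).
Titrant: 1x + 1y = 9.983 × 10^-3;  mass: 23.95x + 40.00y = 0.3133
Solving, x = 5.359 × 10^-3 mol, y = 4.624 × 10^-3 mol
mass of LiOH = 5.359 × 10^-3 × 23.95 = 0.1284 g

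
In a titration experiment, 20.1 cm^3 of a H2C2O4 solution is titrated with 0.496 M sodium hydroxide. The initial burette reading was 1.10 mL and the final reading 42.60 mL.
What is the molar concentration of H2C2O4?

0.512 M

H2C2O4 + 2 NaOH → Na2C2O4 + 2 H2O
n(NaOH) = 0.0415 L × 0.496 mol/L = 0.0206 mol
From the 1:2 mole ratio, n(H2C2O4) = 1/2 × 0.0206 = 0.0103 mol
[H2C2O4] = 0.0103 mol / 0.0201 L = 0.512 mol/L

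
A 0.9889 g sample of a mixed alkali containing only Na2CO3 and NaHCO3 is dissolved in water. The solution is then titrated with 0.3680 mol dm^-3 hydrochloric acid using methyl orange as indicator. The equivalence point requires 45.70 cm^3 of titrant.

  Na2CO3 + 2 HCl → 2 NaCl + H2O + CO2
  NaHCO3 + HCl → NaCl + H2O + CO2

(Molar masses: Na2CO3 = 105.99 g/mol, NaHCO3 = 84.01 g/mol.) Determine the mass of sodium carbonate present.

0.7244 g

n(HCl) = 0.04570 × 0.3680 = 0.01682 mol
Let x = n(Na2CO3), y = n(NaHCO3).
Titrant: 2x + 1y = 0.01682;  mass: 105.99x + 84.01y = 0.9889
Solving, x = 6.835 × 10^-3 mol, y = 3.149 × 10^-3 mol
mass of Na2CO3 = 6.835 × 10^-3 × 105.99 = 0.7244 g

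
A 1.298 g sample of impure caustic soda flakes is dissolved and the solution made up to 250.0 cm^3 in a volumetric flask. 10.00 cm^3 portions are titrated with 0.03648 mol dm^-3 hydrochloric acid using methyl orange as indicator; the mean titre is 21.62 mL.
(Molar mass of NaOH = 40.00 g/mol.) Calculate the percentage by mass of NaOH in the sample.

NaOH + HCl → NaCl + H2O
n(HCl) per titration = 0.02162 × 0.03648 = 7.887 × 10^-4 mol
n(NaOH) in each aliquot = 7.887 × 10^-4 mol (1:1 ratio)
n(NaOH) in the whole flask = 7.887 × 10^-4 × 250.0/10.00 = 0.01972 mol
mass of NaOH = 0.01972 × 40.00 = 0.7887 g
% NaOH = 0.7887 / 1.298 × 100 = 60.76 %

60.76 %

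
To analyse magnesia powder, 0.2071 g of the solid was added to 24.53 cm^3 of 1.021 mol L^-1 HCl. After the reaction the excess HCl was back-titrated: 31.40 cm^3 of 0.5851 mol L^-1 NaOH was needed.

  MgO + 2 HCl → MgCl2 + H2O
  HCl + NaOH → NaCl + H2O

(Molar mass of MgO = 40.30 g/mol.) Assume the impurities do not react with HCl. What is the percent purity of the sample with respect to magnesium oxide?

64.93 %

n(HCl) added = 0.02453 × 1.021 = 0.02505 mol
n(NaOH) used in back-titration = 0.03140 × 0.5851 = 0.01837 mol
n(HCl) left over = 0.01837 mol (1:1 ratio)
n(HCl) consumed by analyte = 0.02505 − 0.01837 = 6.673 × 10^-3 mol
From the 1:2 ratio, n(MgO) = 1/2 × 6.673 × 10^-3 = 3.336 × 10^-3 mol
mass of MgO = 3.336 × 10^-3 × 40.30 = 0.1345 g
% MgO = 0.1345 / 0.2071 × 100 = 64.93 %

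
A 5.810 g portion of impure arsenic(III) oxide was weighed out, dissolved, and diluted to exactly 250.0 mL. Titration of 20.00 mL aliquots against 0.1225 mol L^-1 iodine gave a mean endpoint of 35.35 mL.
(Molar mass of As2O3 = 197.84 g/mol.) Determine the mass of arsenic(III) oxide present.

As2O3 + 2 I2 + 2 H2O → As2O5 + 4 HI
n(I2) per titration = 0.03535 × 0.1225 = 4.330 × 10^-3 mol
From the 1:2 ratio, n(As2O3) in each aliquot = 1/2 × 4.330 × 10^-3 = 2.165 × 10^-3 mol
n(As2O3) in the whole flask = 2.165 × 10^-3 × 250.0/20.00 = 0.02706 mol
mass of As2O3 = 0.02706 × 197.84 = 5.355 g

5.355 g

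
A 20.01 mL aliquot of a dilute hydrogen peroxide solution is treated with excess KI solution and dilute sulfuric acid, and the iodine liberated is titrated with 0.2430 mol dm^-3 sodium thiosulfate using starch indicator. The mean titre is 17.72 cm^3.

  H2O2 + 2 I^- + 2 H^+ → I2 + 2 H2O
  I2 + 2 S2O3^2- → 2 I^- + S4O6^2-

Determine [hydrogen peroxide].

0.1076 mol/L

n(S2O3^2-) = 0.01772 × 0.2430 = 4.306 × 10^-3 mol
n(I2) = n(S2O3^2-)/2 = 2.153 × 10^-3 mol
n(H2O2) in the aliquot = 2.153 × 10^-3 mol (1:1 ratio)
[H2O2] = 2.153 × 10^-3 / 0.02001 = 0.1076 mol/L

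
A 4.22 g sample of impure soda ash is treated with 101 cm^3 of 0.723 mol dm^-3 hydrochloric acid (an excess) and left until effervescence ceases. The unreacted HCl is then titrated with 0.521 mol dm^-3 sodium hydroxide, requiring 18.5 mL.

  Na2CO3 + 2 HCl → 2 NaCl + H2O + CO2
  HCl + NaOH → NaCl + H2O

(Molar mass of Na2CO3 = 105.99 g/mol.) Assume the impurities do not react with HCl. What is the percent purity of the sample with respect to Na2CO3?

n(HCl) added = 0.101 × 0.723 = 0.0730 mol
n(NaOH) used in back-titration = 0.0185 × 0.521 = 9.64 × 10^-3 mol
n(HCl) left over = 9.64 × 10^-3 mol (1:1 ratio)
n(HCl) consumed by analyte = 0.0730 − 9.64 × 10^-3 = 0.0634 mol
From the 1:2 ratio, n(Na2CO3) = 1/2 × 0.0634 = 0.0317 mol
mass of Na2CO3 = 0.0317 × 105.99 = 3.36 g
% Na2CO3 = 3.36 / 4.22 × 100 = 79.6 %

79.6 %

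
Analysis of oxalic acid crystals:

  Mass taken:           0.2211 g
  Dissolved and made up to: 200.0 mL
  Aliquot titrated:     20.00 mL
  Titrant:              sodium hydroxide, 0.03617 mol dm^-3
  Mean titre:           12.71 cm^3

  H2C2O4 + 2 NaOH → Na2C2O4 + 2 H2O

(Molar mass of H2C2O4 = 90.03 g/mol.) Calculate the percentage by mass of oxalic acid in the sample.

93.60 %

n(NaOH) per titration = 0.01271 × 0.03617 = 4.597 × 10^-4 mol
From the 1:2 ratio, n(H2C2O4) in each aliquot = 1/2 × 4.597 × 10^-4 = 2.299 × 10^-4 mol
n(H2C2O4) in the whole flask = 2.299 × 10^-4 × 200.0/20.00 = 2.299 × 10^-3 mol
mass of H2C2O4 = 2.299 × 10^-3 × 90.03 = 0.2069 g
% H2C2O4 = 0.2069 / 0.2211 × 100 = 93.60 %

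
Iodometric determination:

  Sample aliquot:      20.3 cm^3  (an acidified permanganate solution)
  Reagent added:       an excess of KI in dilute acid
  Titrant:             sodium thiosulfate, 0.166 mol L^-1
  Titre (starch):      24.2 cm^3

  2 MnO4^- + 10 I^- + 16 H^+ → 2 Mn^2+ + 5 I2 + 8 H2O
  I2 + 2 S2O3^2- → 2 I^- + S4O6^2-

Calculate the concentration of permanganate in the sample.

0.0396 mol/L

n(S2O3^2-) = 0.0242 × 0.166 = 4.02 × 10^-3 mol
n(I2) = n(S2O3^2-)/2 = 2.01 × 10^-3 mol
From the 2:5 ratio, n(MnO4^-) in the aliquot = 2/5 × 2.01 × 10^-3 = 8.03 × 10^-4 mol
[MnO4^-] = 8.03 × 10^-4 / 0.0203 = 0.0396 mol/L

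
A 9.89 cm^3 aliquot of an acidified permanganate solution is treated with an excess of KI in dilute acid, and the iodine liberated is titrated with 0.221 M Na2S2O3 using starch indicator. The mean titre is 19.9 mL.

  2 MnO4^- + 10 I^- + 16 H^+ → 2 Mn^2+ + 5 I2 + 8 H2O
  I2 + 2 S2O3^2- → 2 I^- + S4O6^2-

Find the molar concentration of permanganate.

0.0889 M

n(S2O3^2-) = 0.0199 × 0.221 = 4.40 × 10^-3 mol
n(I2) = n(S2O3^2-)/2 = 2.20 × 10^-3 mol
From the 2:5 ratio, n(MnO4^-) in the aliquot = 2/5 × 2.20 × 10^-3 = 8.80 × 10^-4 mol
[MnO4^-] = 8.80 × 10^-4 / 0.00989 = 0.0889 mol/L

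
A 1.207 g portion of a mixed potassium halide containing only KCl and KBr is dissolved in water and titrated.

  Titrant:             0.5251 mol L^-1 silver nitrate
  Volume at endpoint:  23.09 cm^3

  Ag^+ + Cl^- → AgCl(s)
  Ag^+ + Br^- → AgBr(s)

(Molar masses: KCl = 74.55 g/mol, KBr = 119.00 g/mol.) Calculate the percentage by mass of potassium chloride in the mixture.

n(AgNO3) = 0.02309 × 0.5251 = 0.01212 mol
Let x = n(KCl), y = n(KBr).
Titrant: 1x + 1y = 0.01212;  mass: 74.55x + 119.00y = 1.207
Solving, x = 5.305 × 10^-3 mol, y = 6.819 × 10^-3 mol
mass of KCl = 5.305 × 10^-3 × 74.55 = 0.3955 g
% KCl = 0.3955 / 1.207 × 100 = 32.77 %

32.77 %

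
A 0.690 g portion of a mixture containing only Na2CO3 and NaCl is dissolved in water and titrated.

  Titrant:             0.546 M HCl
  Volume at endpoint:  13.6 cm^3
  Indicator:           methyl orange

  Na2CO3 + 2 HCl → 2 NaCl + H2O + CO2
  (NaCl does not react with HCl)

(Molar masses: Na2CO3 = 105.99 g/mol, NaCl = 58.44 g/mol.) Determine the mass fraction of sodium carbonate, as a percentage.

n(HCl) = 0.0136 × 0.546 = 7.43 × 10^-3 mol
Let x = n(Na2CO3), y = n(NaCl).
Titrant: 2x = 7.43 × 10^-3;  mass: 105.99x + 58.44y = 0.690
Solving, x = 3.71 × 10^-3 mol, y = 5.07 × 10^-3 mol
mass of Na2CO3 = 3.71 × 10^-3 × 105.99 = 0.394 g
% Na2CO3 = 0.394 / 0.690 × 100 = 57.0 %

57.0 %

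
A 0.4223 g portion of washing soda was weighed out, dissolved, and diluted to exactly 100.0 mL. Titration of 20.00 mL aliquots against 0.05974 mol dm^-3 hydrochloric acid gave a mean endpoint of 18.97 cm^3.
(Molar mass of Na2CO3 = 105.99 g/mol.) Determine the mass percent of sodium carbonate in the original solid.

Na2CO3 + 2 HCl → 2 NaCl + H2O + CO2
n(HCl) per titration = 0.01897 × 0.05974 = 1.133 × 10^-3 mol
From the 1:2 ratio, n(Na2CO3) in each aliquot = 1/2 × 1.133 × 10^-3 = 5.666 × 10^-4 mol
n(Na2CO3) in the whole flask = 5.666 × 10^-4 × 100.0/20.00 = 2.833 × 10^-3 mol
mass of Na2CO3 = 2.833 × 10^-3 × 105.99 = 0.3003 g
% Na2CO3 = 0.3003 / 0.4223 × 100 = 71.11 %

71.11 %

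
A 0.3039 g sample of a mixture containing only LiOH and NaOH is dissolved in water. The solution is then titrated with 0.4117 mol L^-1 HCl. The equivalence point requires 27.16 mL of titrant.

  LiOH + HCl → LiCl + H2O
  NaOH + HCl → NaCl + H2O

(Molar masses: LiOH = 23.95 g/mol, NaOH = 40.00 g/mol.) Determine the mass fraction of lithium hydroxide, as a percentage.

n(HCl) = 0.02716 × 0.4117 = 0.01118 mol
Let x = n(LiOH), y = n(NaOH).
Titrant: 1x + 1y = 0.01118;  mass: 23.95x + 40.00y = 0.3039
Solving, x = 8.933 × 10^-3 mol, y = 2.249 × 10^-3 mol
mass of LiOH = 8.933 × 10^-3 × 23.95 = 0.2139 g
% LiOH = 0.2139 / 0.3039 × 100 = 70.40 %

70.40 %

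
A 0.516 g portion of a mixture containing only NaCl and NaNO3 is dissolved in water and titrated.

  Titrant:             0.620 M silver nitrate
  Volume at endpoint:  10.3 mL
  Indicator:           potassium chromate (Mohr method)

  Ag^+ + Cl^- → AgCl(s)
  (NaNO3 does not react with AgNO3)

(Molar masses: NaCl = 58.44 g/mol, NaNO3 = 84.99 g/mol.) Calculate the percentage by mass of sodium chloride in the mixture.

72.3 %

n(AgNO3) = 0.0103 × 0.620 = 6.39 × 10^-3 mol
Let x = n(NaCl), y = n(NaNO3).
Titrant: 1x = 6.39 × 10^-3;  mass: 58.44x + 84.99y = 0.516
Solving, x = 6.39 × 10^-3 mol, y = 1.68 × 10^-3 mol
mass of NaCl = 6.39 × 10^-3 × 58.44 = 0.373 g
% NaCl = 0.373 / 0.516 × 100 = 72.3 %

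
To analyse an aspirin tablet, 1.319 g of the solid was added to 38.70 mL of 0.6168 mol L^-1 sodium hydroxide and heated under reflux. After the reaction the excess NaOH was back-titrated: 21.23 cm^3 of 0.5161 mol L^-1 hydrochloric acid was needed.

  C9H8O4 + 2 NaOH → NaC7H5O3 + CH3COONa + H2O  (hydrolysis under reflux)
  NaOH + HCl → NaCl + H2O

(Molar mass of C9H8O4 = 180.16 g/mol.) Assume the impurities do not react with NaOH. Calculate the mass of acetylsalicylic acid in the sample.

1.163 g

n(NaOH) added = 0.03870 × 0.6168 = 0.02387 mol
n(HCl) used in back-titration = 0.02123 × 0.5161 = 0.01096 mol
n(NaOH) left over = 0.01096 mol (1:1 ratio)
n(NaOH) consumed by analyte = 0.02387 − 0.01096 = 0.01291 mol
From the 1:2 ratio, n(C9H8O4) = 1/2 × 0.01291 = 6.457 × 10^-3 mol
mass of C9H8O4 = 6.457 × 10^-3 × 180.16 = 1.163 g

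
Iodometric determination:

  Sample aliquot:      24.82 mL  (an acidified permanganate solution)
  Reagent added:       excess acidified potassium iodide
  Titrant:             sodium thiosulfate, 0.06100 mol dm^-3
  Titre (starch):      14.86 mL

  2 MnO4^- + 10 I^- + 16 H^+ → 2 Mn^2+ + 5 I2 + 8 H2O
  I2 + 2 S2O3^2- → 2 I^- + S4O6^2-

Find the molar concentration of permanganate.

n(S2O3^2-) = 0.01486 × 0.06100 = 9.065 × 10^-4 mol
n(I2) = n(S2O3^2-)/2 = 4.532 × 10^-4 mol
From the 2:5 ratio, n(MnO4^-) in the aliquot = 2/5 × 4.532 × 10^-4 = 1.813 × 10^-4 mol
[MnO4^-] = 1.813 × 10^-4 / 0.02482 = 0.007304 mol/L

0.007304 mol/L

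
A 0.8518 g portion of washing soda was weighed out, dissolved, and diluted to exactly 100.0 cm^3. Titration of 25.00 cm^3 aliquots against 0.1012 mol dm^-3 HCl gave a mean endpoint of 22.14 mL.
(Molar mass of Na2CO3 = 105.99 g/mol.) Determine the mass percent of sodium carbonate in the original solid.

55.76 %

Na2CO3 + 2 HCl → 2 NaCl + H2O + CO2
n(HCl) per titration = 0.02214 × 0.1012 = 2.241 × 10^-3 mol
From the 1:2 ratio, n(Na2CO3) in each aliquot = 1/2 × 2.241 × 10^-3 = 1.120 × 10^-3 mol
n(Na2CO3) in the whole flask = 1.120 × 10^-3 × 100.0/25.00 = 4.481 × 10^-3 mol
mass of Na2CO3 = 4.481 × 10^-3 × 105.99 = 0.4750 g
% Na2CO3 = 0.4750 / 0.8518 × 100 = 55.76 %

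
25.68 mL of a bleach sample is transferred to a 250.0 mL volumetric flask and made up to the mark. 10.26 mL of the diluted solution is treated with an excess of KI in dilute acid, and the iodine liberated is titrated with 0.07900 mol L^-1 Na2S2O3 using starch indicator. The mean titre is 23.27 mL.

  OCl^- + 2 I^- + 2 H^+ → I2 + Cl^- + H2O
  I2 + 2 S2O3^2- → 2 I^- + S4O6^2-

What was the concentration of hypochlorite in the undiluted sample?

0.8721 mol/L

n(S2O3^2-) = 0.02327 × 0.07900 = 1.838 × 10^-3 mol
n(I2) = n(S2O3^2-)/2 = 9.192 × 10^-4 mol
n(OCl^-) in the aliquot = 9.192 × 10^-4 mol (1:1 ratio)
[OCl^-]_dilute = 9.192 × 10^-4 / 0.01026 = 0.08959 mol/L
[OCl^-]_original = 0.08959 × 250.0/25.68 = 0.8721 mol/L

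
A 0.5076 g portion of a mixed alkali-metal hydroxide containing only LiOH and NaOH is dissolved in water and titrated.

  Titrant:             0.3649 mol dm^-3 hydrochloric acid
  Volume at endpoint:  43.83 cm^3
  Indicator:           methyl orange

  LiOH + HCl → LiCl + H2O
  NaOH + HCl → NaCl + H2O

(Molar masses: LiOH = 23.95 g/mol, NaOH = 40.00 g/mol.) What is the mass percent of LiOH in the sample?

n(HCl) = 0.04383 × 0.3649 = 0.01599 mol
Let x = n(LiOH), y = n(NaOH).
Titrant: 1x + 1y = 0.01599;  mass: 23.95x + 40.00y = 0.5076
Solving, x = 8.233 × 10^-3 mol, y = 7.760 × 10^-3 mol
mass of LiOH = 8.233 × 10^-3 × 23.95 = 0.1972 g
% LiOH = 0.1972 / 0.5076 × 100 = 38.85 %

38.85 %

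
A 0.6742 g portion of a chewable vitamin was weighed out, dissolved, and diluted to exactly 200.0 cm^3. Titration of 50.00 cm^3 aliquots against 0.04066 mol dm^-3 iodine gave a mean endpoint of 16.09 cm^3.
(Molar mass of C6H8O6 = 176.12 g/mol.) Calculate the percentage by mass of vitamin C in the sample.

68.36 %

C6H8O6 + I2 → C6H6O6 + 2 HI
n(I2) per titration = 0.01609 × 0.04066 = 6.542 × 10^-4 mol
n(C6H8O6) in each aliquot = 6.542 × 10^-4 mol (1:1 ratio)
n(C6H8O6) in the whole flask = 6.542 × 10^-4 × 200.0/50.00 = 2.617 × 10^-3 mol
mass of C6H8O6 = 2.617 × 10^-3 × 176.12 = 0.4609 g
% C6H8O6 = 0.4609 / 0.6742 × 100 = 68.36 %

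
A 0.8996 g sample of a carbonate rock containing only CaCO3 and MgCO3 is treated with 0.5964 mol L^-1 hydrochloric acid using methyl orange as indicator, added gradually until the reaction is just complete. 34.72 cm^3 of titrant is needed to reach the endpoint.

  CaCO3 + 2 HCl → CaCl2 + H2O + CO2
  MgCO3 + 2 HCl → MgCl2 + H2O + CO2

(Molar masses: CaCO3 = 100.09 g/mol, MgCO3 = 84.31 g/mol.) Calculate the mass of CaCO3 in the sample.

n(HCl) = 0.03472 × 0.5964 = 0.02071 mol
Let x = n(CaCO3), y = n(MgCO3).
Titrant: 2x + 2y = 0.02071;  mass: 100.09x + 84.31y = 0.8996
Solving, x = 1.692 × 10^-3 mol, y = 8.662 × 10^-3 mol
mass of CaCO3 = 1.692 × 10^-3 × 100.09 = 0.1693 g

0.1693 g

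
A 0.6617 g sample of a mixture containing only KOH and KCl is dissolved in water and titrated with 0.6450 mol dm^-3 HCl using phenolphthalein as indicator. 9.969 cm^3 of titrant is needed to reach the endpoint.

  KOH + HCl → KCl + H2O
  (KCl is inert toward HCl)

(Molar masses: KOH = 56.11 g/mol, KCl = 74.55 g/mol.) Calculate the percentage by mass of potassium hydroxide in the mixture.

n(HCl) = 0.009969 × 0.6450 = 6.430 × 10^-3 mol
Let x = n(KOH), y = n(KCl).
Titrant: 1x = 6.430 × 10^-3;  mass: 56.11x + 74.55y = 0.6617
Solving, x = 6.430 × 10^-3 mol, y = 4.036 × 10^-3 mol
mass of KOH = 6.430 × 10^-3 × 56.11 = 0.3608 g
% KOH = 0.3608 / 0.6617 × 100 = 54.52 %

54.52 %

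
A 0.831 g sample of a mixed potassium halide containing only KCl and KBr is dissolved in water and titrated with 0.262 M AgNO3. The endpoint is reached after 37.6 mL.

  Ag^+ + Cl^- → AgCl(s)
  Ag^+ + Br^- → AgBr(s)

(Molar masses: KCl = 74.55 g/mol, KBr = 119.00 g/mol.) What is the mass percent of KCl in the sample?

n(AgNO3) = 0.0376 × 0.262 = 9.85 × 10^-3 mol
Let x = n(KCl), y = n(KBr).
Titrant: 1x + 1y = 9.85 × 10^-3;  mass: 74.55x + 119.00y = 0.831
Solving, x = 7.68 × 10^-3 mol, y = 2.17 × 10^-3 mol
mass of KCl = 7.68 × 10^-3 × 74.55 = 0.572 g
% KCl = 0.572 / 0.831 × 100 = 68.9 %

68.9 %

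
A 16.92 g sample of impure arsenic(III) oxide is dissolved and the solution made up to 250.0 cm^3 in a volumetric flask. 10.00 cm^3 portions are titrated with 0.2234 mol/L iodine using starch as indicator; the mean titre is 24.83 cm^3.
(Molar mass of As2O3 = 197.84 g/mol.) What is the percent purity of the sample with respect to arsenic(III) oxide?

81.07 %

As2O3 + 2 I2 + 2 H2O → As2O5 + 4 HI
n(I2) per titration = 0.02483 × 0.2234 = 5.547 × 10^-3 mol
From the 1:2 ratio, n(As2O3) in each aliquot = 1/2 × 5.547 × 10^-3 = 2.774 × 10^-3 mol
n(As2O3) in the whole flask = 2.774 × 10^-3 × 250.0/10.00 = 0.06934 mol
mass of As2O3 = 0.06934 × 197.84 = 13.72 g
% As2O3 = 13.72 / 16.92 × 100 = 81.07 %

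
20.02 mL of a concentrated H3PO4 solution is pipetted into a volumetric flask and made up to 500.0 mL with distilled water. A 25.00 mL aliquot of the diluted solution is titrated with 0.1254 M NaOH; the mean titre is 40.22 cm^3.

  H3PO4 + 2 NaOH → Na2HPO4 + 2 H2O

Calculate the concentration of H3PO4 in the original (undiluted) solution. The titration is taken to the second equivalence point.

2.519 M

n(NaOH) = 0.04022 × 0.1254 = 5.044 × 10^-3 mol
From the 1:2 ratio, n(H3PO4) in the aliquot = 1/2 × 5.044 × 10^-3 = 2.522 × 10^-3 mol
[H3PO4]_dilute = 2.522 × 10^-3 / 0.02500 = 0.1009 mol/L
Dilution factor = 500.0 / 20.02 = 24.98
[H3PO4]_stock = 0.1009 × 24.98 = 2.519 mol/L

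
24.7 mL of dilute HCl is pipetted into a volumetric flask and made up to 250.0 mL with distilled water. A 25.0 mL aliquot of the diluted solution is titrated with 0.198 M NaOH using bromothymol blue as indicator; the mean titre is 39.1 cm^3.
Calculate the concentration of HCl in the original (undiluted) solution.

3.13 M

HCl + NaOH → NaCl + H2O
n(NaOH) = 0.0391 × 0.198 = 7.74 × 10^-3 mol
n(HCl) in the aliquot = 7.74 × 10^-3 mol (1:1 ratio)
[HCl]_dilute = 7.74 × 10^-3 / 0.0250 = 0.310 mol/L
Dilution factor = 250.0 / 24.7 = 10.12
[HCl]_stock = 0.310 × 10.12 = 3.13 mol/L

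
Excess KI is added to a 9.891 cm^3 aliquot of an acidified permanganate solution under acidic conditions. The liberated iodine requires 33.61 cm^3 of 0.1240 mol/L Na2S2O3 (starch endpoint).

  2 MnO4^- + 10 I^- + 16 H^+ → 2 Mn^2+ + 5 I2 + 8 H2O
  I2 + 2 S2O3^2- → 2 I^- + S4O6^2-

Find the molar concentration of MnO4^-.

n(S2O3^2-) = 0.03361 × 0.1240 = 4.168 × 10^-3 mol
n(I2) = n(S2O3^2-)/2 = 2.084 × 10^-3 mol
From the 2:5 ratio, n(MnO4^-) in the aliquot = 2/5 × 2.084 × 10^-3 = 8.335 × 10^-4 mol
[MnO4^-] = 8.335 × 10^-4 / 0.009891 = 0.08427 mol/L

0.08427 mol/L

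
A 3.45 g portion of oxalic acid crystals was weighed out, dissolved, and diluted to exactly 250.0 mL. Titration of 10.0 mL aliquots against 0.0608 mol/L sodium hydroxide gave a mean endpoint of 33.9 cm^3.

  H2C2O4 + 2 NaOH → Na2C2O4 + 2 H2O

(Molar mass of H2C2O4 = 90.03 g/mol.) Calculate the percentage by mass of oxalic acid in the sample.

67.2 %

n(NaOH) per titration = 0.0339 × 0.0608 = 2.06 × 10^-3 mol
From the 1:2 ratio, n(H2C2O4) in each aliquot = 1/2 × 2.06 × 10^-3 = 1.03 × 10^-3 mol
n(H2C2O4) in the whole flask = 1.03 × 10^-3 × 250.0/10.0 = 0.0258 mol
mass of H2C2O4 = 0.0258 × 90.03 = 2.32 g
% H2C2O4 = 2.32 / 3.45 × 100 = 67.2 %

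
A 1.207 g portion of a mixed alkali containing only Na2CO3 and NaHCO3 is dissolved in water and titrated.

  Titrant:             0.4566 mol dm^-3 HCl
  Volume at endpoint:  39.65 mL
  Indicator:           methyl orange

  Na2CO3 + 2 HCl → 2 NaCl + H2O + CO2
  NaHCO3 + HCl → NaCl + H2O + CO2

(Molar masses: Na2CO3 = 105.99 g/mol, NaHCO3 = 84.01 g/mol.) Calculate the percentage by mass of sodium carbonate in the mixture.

n(HCl) = 0.03965 × 0.4566 = 0.01810 mol
Let x = n(Na2CO3), y = n(NaHCO3).
Titrant: 2x + 1y = 0.01810;  mass: 105.99x + 84.01y = 1.207
Solving, x = 5.061 × 10^-3 mol, y = 7.982 × 10^-3 mol
mass of Na2CO3 = 5.061 × 10^-3 × 105.99 = 0.5364 g
% Na2CO3 = 0.5364 / 1.207 × 100 = 44.44 %

44.44 %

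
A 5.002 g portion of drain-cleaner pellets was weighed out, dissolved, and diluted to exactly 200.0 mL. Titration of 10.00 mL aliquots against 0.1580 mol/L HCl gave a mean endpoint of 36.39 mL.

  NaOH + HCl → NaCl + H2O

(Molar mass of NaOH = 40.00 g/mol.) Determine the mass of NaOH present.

4.600 g

n(HCl) per titration = 0.03639 × 0.1580 = 5.750 × 10^-3 mol
n(NaOH) in each aliquot = 5.750 × 10^-3 mol (1:1 ratio)
n(NaOH) in the whole flask = 5.750 × 10^-3 × 200.0/10.00 = 0.1150 mol
mass of NaOH = 0.1150 × 40.00 = 4.600 g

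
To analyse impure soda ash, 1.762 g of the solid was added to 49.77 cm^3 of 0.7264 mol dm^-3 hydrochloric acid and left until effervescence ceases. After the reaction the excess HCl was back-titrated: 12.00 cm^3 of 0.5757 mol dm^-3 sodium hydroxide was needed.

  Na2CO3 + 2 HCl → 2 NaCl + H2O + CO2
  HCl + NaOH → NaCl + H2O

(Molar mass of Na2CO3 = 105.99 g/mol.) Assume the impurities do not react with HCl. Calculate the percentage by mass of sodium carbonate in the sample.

n(HCl) added = 0.04977 × 0.7264 = 0.03615 mol
n(NaOH) used in back-titration = 0.01200 × 0.5757 = 6.908 × 10^-3 mol
n(HCl) left over = 6.908 × 10^-3 mol (1:1 ratio)
n(HCl) consumed by analyte = 0.03615 − 6.908 × 10^-3 = 0.02924 mol
From the 1:2 ratio, n(Na2CO3) = 1/2 × 0.02924 = 0.01462 mol
mass of Na2CO3 = 0.01462 × 105.99 = 1.550 g
% Na2CO3 = 1.550 / 1.762 × 100 = 87.96 %

87.96 %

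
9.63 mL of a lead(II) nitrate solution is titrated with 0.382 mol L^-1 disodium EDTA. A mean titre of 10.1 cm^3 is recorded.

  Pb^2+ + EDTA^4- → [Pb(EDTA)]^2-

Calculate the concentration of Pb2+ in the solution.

0.401 mol/L

n(EDTA) = 0.0101 L × 0.382 mol/L = 3.86 × 10^-3 mol
n(Pb2+) = 3.86 × 10^-3 mol (1:1 mole ratio)
[Pb2+] = 3.86 × 10^-3 mol / 0.00963 L = 0.401 mol/L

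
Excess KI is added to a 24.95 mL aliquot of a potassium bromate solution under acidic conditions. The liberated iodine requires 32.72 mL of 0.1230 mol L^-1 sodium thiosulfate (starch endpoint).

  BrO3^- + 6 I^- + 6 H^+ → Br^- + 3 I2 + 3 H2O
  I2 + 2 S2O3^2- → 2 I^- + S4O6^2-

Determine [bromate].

n(S2O3^2-) = 0.03272 × 0.1230 = 4.025 × 10^-3 mol
n(I2) = n(S2O3^2-)/2 = 2.012 × 10^-3 mol
From the 1:3 ratio, n(BrO3^-) in the aliquot = 1/3 × 2.012 × 10^-3 = 6.708 × 10^-4 mol
[BrO3^-] = 6.708 × 10^-4 / 0.02495 = 0.02688 mol/L

0.02688 mol/L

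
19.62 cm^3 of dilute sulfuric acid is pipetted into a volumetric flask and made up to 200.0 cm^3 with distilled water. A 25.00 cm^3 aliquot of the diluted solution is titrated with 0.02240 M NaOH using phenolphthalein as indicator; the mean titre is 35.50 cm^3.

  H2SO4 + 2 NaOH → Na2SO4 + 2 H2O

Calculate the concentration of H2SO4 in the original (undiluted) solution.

0.1621 M

n(NaOH) = 0.03550 × 0.02240 = 7.952 × 10^-4 mol
From the 1:2 ratio, n(H2SO4) in the aliquot = 1/2 × 7.952 × 10^-4 = 3.976 × 10^-4 mol
[H2SO4]_dilute = 3.976 × 10^-4 / 0.02500 = 0.01590 mol/L
Dilution factor = 200.0 / 19.62 = 10.19
[H2SO4]_stock = 0.01590 × 10.19 = 0.1621 mol/L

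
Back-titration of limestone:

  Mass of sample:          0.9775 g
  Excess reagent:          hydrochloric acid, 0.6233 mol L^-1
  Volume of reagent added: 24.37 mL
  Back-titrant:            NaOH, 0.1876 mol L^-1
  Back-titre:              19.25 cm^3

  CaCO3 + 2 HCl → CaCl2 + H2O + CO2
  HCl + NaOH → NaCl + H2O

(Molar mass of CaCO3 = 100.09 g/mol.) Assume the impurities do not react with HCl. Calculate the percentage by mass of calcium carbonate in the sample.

n(HCl) added = 0.02437 × 0.6233 = 0.01519 mol
n(NaOH) used in back-titration = 0.01925 × 0.1876 = 3.611 × 10^-3 mol
n(HCl) left over = 3.611 × 10^-3 mol (1:1 ratio)
n(HCl) consumed by analyte = 0.01519 − 3.611 × 10^-3 = 0.01158 mol
From the 1:2 ratio, n(CaCO3) = 1/2 × 0.01158 = 5.789 × 10^-3 mol
mass of CaCO3 = 5.789 × 10^-3 × 100.09 = 0.5794 g
% CaCO3 = 0.5794 / 0.9775 × 100 = 59.28 %

59.28 %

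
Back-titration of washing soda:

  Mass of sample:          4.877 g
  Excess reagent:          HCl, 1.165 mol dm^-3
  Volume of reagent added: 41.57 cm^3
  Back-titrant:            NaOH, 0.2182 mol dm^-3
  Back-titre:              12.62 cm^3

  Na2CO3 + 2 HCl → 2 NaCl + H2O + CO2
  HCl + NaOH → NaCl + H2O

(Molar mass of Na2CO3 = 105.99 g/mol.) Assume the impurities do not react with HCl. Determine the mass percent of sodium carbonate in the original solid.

n(HCl) added = 0.04157 × 1.165 = 0.04843 mol
n(NaOH) used in back-titration = 0.01262 × 0.2182 = 2.754 × 10^-3 mol
n(HCl) left over = 2.754 × 10^-3 mol (1:1 ratio)
n(HCl) consumed by analyte = 0.04843 − 2.754 × 10^-3 = 0.04568 mol
From the 1:2 ratio, n(Na2CO3) = 1/2 × 0.04568 = 0.02284 mol
mass of Na2CO3 = 0.02284 × 105.99 = 2.421 g
% Na2CO3 = 2.421 / 4.877 × 100 = 49.63 %

49.63 %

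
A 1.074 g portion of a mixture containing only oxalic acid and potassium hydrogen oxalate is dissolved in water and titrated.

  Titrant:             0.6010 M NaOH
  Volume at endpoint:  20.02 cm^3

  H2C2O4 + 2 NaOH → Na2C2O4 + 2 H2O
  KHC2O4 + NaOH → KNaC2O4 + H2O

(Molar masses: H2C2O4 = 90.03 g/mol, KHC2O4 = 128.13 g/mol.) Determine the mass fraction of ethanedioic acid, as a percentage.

n(NaOH) = 0.02002 × 0.6010 = 0.01203 mol
Let x = n(H2C2O4), y = n(KHC2O4).
Titrant: 2x + 1y = 0.01203;  mass: 90.03x + 128.13y = 1.074
Solving, x = 2.813 × 10^-3 mol, y = 6.405 × 10^-3 mol
mass of H2C2O4 = 2.813 × 10^-3 × 90.03 = 0.2533 g
% H2C2O4 = 0.2533 / 1.074 × 100 = 23.58 %

23.58 %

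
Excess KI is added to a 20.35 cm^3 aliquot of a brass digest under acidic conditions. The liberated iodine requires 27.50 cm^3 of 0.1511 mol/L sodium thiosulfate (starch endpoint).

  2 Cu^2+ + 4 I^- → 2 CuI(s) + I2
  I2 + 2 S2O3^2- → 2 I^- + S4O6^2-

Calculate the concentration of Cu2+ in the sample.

0.2042 mol/L

n(S2O3^2-) = 0.02750 × 0.1511 = 4.155 × 10^-3 mol
n(I2) = n(S2O3^2-)/2 = 2.078 × 10^-3 mol
From the 2:1 ratio, n(Cu2+) in the aliquot = 2/1 × 2.078 × 10^-3 = 4.155 × 10^-3 mol
[Cu2+] = 4.155 × 10^-3 / 0.02035 = 0.2042 mol/L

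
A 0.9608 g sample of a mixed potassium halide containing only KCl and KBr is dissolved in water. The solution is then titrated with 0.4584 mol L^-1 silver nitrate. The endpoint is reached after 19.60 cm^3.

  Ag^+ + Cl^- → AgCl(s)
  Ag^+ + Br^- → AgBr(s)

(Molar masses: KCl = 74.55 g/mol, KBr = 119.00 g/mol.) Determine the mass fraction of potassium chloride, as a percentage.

18.92 %

n(AgNO3) = 0.01960 × 0.4584 = 8.985 × 10^-3 mol
Let x = n(KCl), y = n(KBr).
Titrant: 1x + 1y = 8.985 × 10^-3;  mass: 74.55x + 119.00y = 0.9608
Solving, x = 2.438 × 10^-3 mol, y = 6.547 × 10^-3 mol
mass of KCl = 2.438 × 10^-3 × 74.55 = 0.1818 g
% KCl = 0.1818 / 0.9608 × 100 = 18.92 %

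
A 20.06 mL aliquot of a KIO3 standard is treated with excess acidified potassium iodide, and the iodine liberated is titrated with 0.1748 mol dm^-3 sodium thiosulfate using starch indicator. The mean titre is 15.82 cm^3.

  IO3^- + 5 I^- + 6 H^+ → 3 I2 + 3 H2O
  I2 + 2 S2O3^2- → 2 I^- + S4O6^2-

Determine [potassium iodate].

n(S2O3^2-) = 0.01582 × 0.1748 = 2.765 × 10^-3 mol
n(I2) = n(S2O3^2-)/2 = 1.383 × 10^-3 mol
From the 1:3 ratio, n(IO3^-) in the aliquot = 1/3 × 1.383 × 10^-3 = 4.609 × 10^-4 mol
[IO3^-] = 4.609 × 10^-4 / 0.02006 = 0.02298 mol/L

0.02298 mol/L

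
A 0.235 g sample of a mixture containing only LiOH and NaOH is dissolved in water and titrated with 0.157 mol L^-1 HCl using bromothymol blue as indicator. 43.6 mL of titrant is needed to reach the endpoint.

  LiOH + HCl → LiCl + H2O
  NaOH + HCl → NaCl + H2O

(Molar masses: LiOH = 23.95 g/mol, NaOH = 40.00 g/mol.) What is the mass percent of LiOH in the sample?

24.6 %

n(HCl) = 0.0436 × 0.157 = 6.85 × 10^-3 mol
Let x = n(LiOH), y = n(NaOH).
Titrant: 1x + 1y = 6.85 × 10^-3;  mass: 23.95x + 40.00y = 0.235
Solving, x = 2.42 × 10^-3 mol, y = 4.43 × 10^-3 mol
mass of LiOH = 2.42 × 10^-3 × 23.95 = 0.0579 g
% LiOH = 0.0579 / 0.235 × 100 = 24.6 %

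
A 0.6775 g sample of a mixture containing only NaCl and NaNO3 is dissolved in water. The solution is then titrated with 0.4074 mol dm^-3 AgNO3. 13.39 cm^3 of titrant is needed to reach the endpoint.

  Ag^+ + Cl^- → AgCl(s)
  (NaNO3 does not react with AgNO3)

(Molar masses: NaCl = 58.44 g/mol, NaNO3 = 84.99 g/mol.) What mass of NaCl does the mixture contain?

n(AgNO3) = 0.01339 × 0.4074 = 5.455 × 10^-3 mol
Let x = n(NaCl), y = n(NaNO3).
Titrant: 1x = 5.455 × 10^-3;  mass: 58.44x + 84.99y = 0.6775
Solving, x = 5.455 × 10^-3 mol, y = 4.221 × 10^-3 mol
mass of NaCl = 5.455 × 10^-3 × 58.44 = 0.3188 g

0.3188 g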